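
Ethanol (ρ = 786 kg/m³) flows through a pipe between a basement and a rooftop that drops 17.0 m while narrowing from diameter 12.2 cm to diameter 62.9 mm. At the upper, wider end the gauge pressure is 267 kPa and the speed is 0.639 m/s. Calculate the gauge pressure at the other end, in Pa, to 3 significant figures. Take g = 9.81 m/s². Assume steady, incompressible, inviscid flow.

Continuity gives A₁v₁ = A₂v₂, so v₂ = (117 cm²)/(31.1 cm²) × 0.639 m/s = 2.40 m/s.
Energy conservation along the streamline gives P₂ = P₁ − ½ρ(v₂² − v₁²) − ρg(h₂ − h₁).
P₂ = 267000 + ½·786·(0.639² − 2.40²) − 786·9.81·(−17.0) = 267000 + (-2110) − (-131000) = 396000 Pa.

P₂ = 396000 Pa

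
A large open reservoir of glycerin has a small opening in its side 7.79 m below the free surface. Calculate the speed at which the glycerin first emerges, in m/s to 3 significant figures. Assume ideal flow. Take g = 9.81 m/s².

Torricelli's result v = √(2gh) gives v = √(2·9.81·7.79) = 12.4 m/s.

v = 12.4 m/s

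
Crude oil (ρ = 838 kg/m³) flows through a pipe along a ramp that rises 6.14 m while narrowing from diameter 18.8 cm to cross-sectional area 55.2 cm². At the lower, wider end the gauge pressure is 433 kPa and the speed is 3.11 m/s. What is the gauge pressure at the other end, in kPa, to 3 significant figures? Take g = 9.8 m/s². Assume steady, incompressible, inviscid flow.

P₂ ≈ 284 kPa

Mass conservation (A₁v₁ = A₂v₂) gives v₂ = 3.11 × 278/55.2 = 15.6 m/s.
Applying Bernoulli between the two ends and solving for P₂: P₂ = P₁ + ½ρ(v₁² − v₂²) − ρgΔh.
P₂ = 433000 + ½·838·(3.11² − 15.6²) − 838·9.8·(+6.14) = 433000 + (-98400) − (50400) = 284000 Pa.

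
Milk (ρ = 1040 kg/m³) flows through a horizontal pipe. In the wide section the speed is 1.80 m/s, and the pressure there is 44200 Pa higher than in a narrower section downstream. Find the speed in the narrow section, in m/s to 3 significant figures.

v₂ ≈ 9.39 m/s

Horizontal Bernoulli: P₁ + ½ρv₁² = P₂ + ½ρv₂², so v₂² = v₁² + 2(P₁ − P₂)/ρ.
v₂ = √(1.80² + 2·44200/1040) = √(3.24 + 85.0) = 9.39 m/s.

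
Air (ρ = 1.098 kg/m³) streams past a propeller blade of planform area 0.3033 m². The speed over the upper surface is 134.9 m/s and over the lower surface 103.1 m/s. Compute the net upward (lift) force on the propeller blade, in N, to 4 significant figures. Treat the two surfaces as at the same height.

F = 1260 N

With equal heights on the two surfaces, Bernoulli gives P_lower − P_upper = ½ρ(v_upper² − v_lower²).
ΔP = ½·1.098·(134.9² − 103.1²) = 4155 Pa.
Lift = ΔP · A = 4155 × 0.3033 = 1260 N.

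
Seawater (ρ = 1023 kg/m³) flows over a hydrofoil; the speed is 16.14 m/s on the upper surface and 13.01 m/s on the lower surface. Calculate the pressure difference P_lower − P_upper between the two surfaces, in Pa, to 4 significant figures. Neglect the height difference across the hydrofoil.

The pressure is lower where the speed is higher: ΔP = ½ρ(v_up² − v_low²).
ΔP = ½·1023·(16.14² − 13.01²) = 46670 Pa.

46670 Pa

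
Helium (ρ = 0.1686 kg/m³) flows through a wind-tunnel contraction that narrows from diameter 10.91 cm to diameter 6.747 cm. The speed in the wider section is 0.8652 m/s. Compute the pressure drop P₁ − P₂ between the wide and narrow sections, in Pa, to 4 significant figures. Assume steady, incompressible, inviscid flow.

Mass conservation (A₁v₁ = A₂v₂) gives v₂ = 0.8652 × 93.48/35.75 = 2.262 m/s.
Along the horizontal streamline, P + ½ρv² is constant.
P₁ − P₂ = ½·0.1686·(2.262² − 0.8652²) = ½·0.1686·4.369 = 0.3683 Pa.

ΔP ≈ 0.3683 Pa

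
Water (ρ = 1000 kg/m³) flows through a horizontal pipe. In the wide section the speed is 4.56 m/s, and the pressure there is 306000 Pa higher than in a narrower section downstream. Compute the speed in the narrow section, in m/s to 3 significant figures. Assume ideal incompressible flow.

Horizontal Bernoulli: P₁ + ½ρv₁² = P₂ + ½ρv₂², so v₂² = v₁² + 2(P₁ − P₂)/ρ.
v₂ = √(4.56² + 2·306000/1000) = √(20.8 + 612) = 25.2 m/s.

v₂ ≈ 25.2 m/s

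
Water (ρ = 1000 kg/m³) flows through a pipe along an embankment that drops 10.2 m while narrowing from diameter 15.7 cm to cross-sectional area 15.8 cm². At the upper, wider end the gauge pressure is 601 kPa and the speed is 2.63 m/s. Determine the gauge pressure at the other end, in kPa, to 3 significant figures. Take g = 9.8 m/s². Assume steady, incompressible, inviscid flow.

185 kPa

Continuity gives A₁v₁ = A₂v₂, so v₂ = (194 cm²)/(15.8 cm²) × 2.63 m/s = 32.2 m/s.
Applying Bernoulli between the two ends and solving for P₂: P₂ = P₁ + ½ρ(v₁² − v₂²) − ρgΔh.
P₂ = 601000 + ½·1000·(2.63² − 32.2²) − 1000·9.8·(−10.2) = 601000 + (-516000) − (-100000) = 185000 Pa.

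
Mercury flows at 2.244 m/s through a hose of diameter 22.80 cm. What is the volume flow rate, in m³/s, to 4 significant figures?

Q = A·v = 0.04083 m² × 2.244 m/s = 0.09162 m³/s.

Q ≈ 0.09162 m³/s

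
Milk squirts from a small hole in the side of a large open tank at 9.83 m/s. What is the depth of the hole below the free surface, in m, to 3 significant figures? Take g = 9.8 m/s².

h = 4.93 m

Inverting v = √(2gh) gives h = v² / 2g.
h = 9.83²/(2·9.8) = 96.6/19.60 = 4.93 m.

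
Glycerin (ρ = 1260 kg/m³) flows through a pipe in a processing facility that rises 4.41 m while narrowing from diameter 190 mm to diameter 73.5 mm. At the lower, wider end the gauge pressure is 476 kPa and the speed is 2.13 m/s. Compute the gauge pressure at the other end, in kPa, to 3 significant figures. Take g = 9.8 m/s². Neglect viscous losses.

The volume flow rate is constant, so v₂ = (A₁/A₂)v₁ = (284/42.4)·2.13 = 14.2 m/s.
Applying Bernoulli between the two ends and solving for P₂: P₂ = P₁ + ½ρ(v₁² − v₂²) − ρgΔh.
P₂ = 476000 + ½·1260·(2.13² − 14.2²) − 1260·9.8·(+4.41) = 476000 + (-125000) − (54500) = 297000 Pa.

297 kPa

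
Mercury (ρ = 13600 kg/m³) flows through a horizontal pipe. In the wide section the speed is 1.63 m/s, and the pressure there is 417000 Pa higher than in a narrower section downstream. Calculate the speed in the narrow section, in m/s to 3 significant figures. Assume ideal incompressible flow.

8.00 m/s

With h₁ = h₂, rearranging Bernoulli gives v₂ = √(v₁² + 2ΔP/ρ).
v₂ = √(1.63² + 2·417000/13600) = √(2.66 + 61.3) = 8.00 m/s.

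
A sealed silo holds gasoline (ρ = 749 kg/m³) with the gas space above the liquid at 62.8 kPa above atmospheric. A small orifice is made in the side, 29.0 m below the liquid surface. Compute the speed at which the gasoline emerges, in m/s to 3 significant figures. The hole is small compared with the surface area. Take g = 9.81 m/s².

Take point 1 at the surface (v₁ ≈ 0) and point 2 at the hole (at atmospheric pressure). Bernoulli: P₁ + ρg h = P_atm + ½ρv₂².
With P₁ − P_atm = 62800 Pa, v₂ = √(2gh + 2ΔP/ρ) = √(2·9.81·29.0 + 2·62800/749) = 27.1 m/s.

v = 27.1 m/s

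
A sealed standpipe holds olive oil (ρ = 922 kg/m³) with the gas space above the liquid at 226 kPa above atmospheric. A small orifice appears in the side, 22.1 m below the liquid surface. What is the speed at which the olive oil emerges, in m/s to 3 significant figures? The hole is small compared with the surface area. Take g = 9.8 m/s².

30.4 m/s

Take point 1 at the surface (v₁ ≈ 0) and point 2 at the hole (at atmospheric pressure). Bernoulli: P₁ + ρg h = P_atm + ½ρv₂².
With P₁ − P_atm = 226000 Pa, v₂ = √(2gh + 2ΔP/ρ) = √(2·9.8·22.1 + 2·226000/922) = 30.4 m/s.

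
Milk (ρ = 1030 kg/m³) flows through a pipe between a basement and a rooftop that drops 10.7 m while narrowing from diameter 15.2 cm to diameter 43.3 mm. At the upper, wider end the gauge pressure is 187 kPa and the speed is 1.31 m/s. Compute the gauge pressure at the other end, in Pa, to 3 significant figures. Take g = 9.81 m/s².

P₂ = 162000 Pa

Continuity gives A₁v₁ = A₂v₂, so v₂ = (181 cm²)/(14.7 cm²) × 1.31 m/s = 16.1 m/s.
Energy conservation along the streamline gives P₂ = P₁ − ½ρ(v₂² − v₁²) − ρg(h₂ − h₁).
P₂ = 187000 + ½·1030·(1.31² − 16.1²) − 1030·9.81·(−10.7) = 187000 + (-133000) − (-108000) = 162000 Pa.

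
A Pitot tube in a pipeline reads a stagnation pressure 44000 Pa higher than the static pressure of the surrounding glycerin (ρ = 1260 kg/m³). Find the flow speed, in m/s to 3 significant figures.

v = 8.36 m/s

At the stagnation point the flow is brought to rest, so Bernoulli gives P_stag − P_static = ½ρv².
v = √(2ΔP/ρ) = √(2·44000/1260) = 8.36 m/s.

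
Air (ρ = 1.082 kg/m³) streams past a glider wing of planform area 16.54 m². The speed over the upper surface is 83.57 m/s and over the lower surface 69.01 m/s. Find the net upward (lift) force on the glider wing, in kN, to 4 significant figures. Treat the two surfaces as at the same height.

With equal heights on the two surfaces, Bernoulli gives P_lower − P_upper = ½ρ(v_upper² − v_lower²).
ΔP = ½·1.082·(83.57² − 69.01²) = 1202 Pa.
Lift = ΔP · A = 1202 × 16.54 = 19880 N.

F ≈ 19.88 kN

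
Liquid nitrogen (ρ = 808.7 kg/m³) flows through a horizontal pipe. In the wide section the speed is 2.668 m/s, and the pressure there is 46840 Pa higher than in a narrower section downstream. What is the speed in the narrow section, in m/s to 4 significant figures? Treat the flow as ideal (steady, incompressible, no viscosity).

Horizontal Bernoulli: P₁ + ½ρv₁² = P₂ + ½ρv₂², so v₂² = v₁² + 2(P₁ − P₂)/ρ.
v₂ = √(2.668² + 2·46840/808.7) = √(7.118 + 115.8) = 11.09 m/s.

v₂ ≈ 11.09 m/s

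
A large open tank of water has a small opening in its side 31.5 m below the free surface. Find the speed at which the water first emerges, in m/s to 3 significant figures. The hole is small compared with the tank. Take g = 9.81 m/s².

v ≈ 24.9 m/s

Torricelli's result v = √(2gh) gives v = √(2·9.81·31.5) = 24.9 m/s.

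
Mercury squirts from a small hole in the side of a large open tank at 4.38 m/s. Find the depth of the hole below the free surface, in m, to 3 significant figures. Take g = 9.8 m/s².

Inverting v = √(2gh) gives h = v² / 2g.
h = 4.38²/(2·9.8) = 19.2/19.60 = 0.979 m.

0.979 m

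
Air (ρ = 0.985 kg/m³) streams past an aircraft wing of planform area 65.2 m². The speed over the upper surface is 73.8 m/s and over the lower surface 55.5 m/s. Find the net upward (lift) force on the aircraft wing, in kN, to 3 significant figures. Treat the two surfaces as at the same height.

76.0 kN

With equal heights on the two surfaces, Bernoulli gives P_lower − P_upper = ½ρ(v_upper² − v_lower²).
ΔP = ½·0.985·(73.8² − 55.5²) = 1170 Pa.
Lift = ΔP · A = 1170 × 65.2 = 76000 N.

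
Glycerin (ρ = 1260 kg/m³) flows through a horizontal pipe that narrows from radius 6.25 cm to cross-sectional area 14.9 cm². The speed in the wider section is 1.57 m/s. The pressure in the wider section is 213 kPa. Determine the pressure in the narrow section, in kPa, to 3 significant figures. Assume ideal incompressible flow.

Mass conservation (A₁v₁ = A₂v₂) gives v₂ = 1.57 × 123/14.9 = 12.9 m/s.
The pipe is horizontal, so Bernoulli reduces to P₁ + ½ρv₁² = P₂ + ½ρv₂².
P₂ = P₁ − ½ρ(v₂² − v₁²) = 213000 − ½·1260·(12.9² − 1.57²) = 213000 − 104000 = 109000 Pa.

P₂ = 109 kPa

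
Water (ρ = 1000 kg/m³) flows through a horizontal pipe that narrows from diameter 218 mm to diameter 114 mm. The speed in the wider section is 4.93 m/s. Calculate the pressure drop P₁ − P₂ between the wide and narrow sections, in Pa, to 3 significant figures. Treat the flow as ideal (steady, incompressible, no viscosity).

ΔP = 150000 Pa

By continuity, v₂ = v₁·A₁/A₂ = 4.93·(373/102) = 18.0 m/s.
The pipe is horizontal, so Bernoulli reduces to P₁ + ½ρv₁² = P₂ + ½ρv₂².
P₁ − P₂ = ½·1000·(18.0² − 4.93²) = ½·1000·301 = 150000 Pa.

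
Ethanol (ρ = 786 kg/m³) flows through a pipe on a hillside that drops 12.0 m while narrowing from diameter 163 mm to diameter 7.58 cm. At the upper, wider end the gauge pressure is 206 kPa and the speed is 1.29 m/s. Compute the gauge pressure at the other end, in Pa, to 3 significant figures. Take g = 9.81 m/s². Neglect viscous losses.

Mass conservation (A₁v₁ = A₂v₂) gives v₂ = 1.29 × 209/45.1 = 5.97 m/s.
Bernoulli: P₁ + ½ρv₁² + ρg h₁ = P₂ + ½ρv₂² + ρg h₂, so P₂ = P₁ + ½ρ(v₁² − v₂²) − ρg(h₂ − h₁).
P₂ = 206000 + ½·786·(1.29² − 5.97²) − 786·9.81·(−12.0) = 206000 + (-13300) − (-92500) = 285000 Pa.

285000 Pa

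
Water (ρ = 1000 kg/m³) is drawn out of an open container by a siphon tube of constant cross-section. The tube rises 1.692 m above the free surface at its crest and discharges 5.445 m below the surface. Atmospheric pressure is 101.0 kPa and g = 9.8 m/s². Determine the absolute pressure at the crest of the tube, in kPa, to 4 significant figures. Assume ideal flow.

The outlet speed comes from Torricelli: v = √(2g·5.445) = 10.33 m/s.
With constant cross-section the crest speed equals v; applying Bernoulli from the surface up to the crest, P_top = P_atm − ½ρv² − ρg·h_top.
P_top = 101000 − ½·1000·10.33² − 1000·9.8·1.692 = 31060 Pa.

P_top = 31.06 kPa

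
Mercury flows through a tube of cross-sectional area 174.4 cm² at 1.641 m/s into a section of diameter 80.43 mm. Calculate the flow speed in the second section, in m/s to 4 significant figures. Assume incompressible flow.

Mass conservation (A₁v₁ = A₂v₂) gives v₂ = 1.641 × 174.4/50.81 = 5.633 m/s.

v₂ = 5.633 m/s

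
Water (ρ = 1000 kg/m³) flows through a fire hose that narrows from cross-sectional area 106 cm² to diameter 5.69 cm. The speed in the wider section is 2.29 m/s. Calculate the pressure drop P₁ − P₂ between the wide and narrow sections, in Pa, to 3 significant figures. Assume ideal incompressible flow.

ΔP = 42900 Pa

The volume flow rate is constant, so v₂ = (A₁/A₂)v₁ = (106/25.4)·2.29 = 9.55 m/s.
Along the horizontal streamline, P + ½ρv² is constant.
P₁ − P₂ = ½·1000·(9.55² − 2.29²) = ½·1000·85.9 = 42900 Pa.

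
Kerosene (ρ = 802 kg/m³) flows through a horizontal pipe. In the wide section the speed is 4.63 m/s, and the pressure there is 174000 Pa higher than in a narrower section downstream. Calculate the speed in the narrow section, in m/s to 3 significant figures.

With h₁ = h₂, rearranging Bernoulli gives v₂ = √(v₁² + 2ΔP/ρ).
v₂ = √(4.63² + 2·174000/802) = √(21.4 + 434) = 21.3 m/s.

v₂ ≈ 21.3 m/s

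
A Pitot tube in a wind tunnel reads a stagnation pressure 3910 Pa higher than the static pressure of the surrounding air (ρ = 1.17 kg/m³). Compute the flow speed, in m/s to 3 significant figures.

The dynamic pressure equals the rise in static pressure at the stagnation point: ΔP = ½ρv².
v = √(2ΔP/ρ) = √(2·3910/1.17) = 81.8 m/s.

v = 81.8 m/s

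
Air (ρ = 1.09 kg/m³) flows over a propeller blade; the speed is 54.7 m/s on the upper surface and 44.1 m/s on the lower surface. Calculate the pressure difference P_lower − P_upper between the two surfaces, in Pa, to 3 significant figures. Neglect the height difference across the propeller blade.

571 Pa

With negligible Δh, P + ½ρv² is constant, so P_low − P_up = ½ρ(v_up² − v_low²).
ΔP = ½·1.09·(54.7² − 44.1²) = 571 Pa.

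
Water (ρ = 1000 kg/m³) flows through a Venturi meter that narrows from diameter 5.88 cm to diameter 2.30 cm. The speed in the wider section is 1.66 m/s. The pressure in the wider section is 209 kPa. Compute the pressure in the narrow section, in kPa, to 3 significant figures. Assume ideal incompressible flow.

By continuity, v₂ = v₁·A₁/A₂ = 1.66·(27.2/4.15) = 10.8 m/s.
With no height change, Bernoulli's equation is P₁ + ½ρv₁² = P₂ + ½ρv₂².
P₂ = P₁ − ½ρ(v₂² − v₁²) = 209000 − ½·1000·(10.8² − 1.66²) = 209000 − 57500 = 152000 Pa.

P₂ = 152 kPa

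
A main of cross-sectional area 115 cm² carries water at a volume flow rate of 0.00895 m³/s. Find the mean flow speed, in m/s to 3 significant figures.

Q = 0.00895 m³/s = 0.00895 m³/s.
v = Q/A = 0.00895 / 0.0115 = 0.778 m/s.

v = 0.778 m/s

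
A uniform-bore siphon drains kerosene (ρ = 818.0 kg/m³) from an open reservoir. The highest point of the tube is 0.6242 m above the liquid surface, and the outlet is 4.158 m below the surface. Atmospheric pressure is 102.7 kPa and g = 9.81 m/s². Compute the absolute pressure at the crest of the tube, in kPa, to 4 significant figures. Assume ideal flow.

Bernoulli surface→outlet gives ½v² = g·h_out, so v = √(2·9.81·4.158) = 9.032 m/s.
Continuity keeps v the same throughout the tube; from surface to crest, P_atm + 0 = P_top + ½ρv² + ρg·h_top.
P_top = 102700 − ½·818.0·9.032² − 818.0·9.81·0.6242 = 64320 Pa.

P_top ≈ 64.32 kPa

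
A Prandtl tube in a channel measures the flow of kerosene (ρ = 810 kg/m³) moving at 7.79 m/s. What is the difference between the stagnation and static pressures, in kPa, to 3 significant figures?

ΔP ≈ 24.6 kPa

At the stagnation point the flow is brought to rest, so Bernoulli gives P_stag − P_static = ½ρv².
ΔP = ½·810·7.79² = 24600 Pa.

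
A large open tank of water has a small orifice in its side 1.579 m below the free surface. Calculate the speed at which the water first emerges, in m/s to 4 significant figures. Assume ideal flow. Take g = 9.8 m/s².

5.563 m/s

Bernoulli from surface to hole (P equal, v_surface ≈ 0): v = √(2gh) = √(2×9.8×1.579) = 5.563 m/s.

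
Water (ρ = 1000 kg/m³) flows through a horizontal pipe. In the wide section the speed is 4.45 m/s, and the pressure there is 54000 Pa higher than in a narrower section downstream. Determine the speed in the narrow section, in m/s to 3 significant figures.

v₂ ≈ 11.3 m/s

Along the level pipe P + ½ρv² is conserved, hence v₂² = v₁² + 2(P₁ − P₂)/ρ.
v₂ = √(4.45² + 2·54000/1000) = √(19.8 + 108) = 11.3 m/s.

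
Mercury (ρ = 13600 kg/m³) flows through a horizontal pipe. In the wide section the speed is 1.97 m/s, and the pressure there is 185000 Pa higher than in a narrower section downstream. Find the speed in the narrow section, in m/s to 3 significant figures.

v₂ = 5.58 m/s

Along the level pipe P + ½ρv² is conserved, hence v₂² = v₁² + 2(P₁ − P₂)/ρ.
v₂ = √(1.97² + 2·185000/13600) = √(3.88 + 27.2) = 5.58 m/s.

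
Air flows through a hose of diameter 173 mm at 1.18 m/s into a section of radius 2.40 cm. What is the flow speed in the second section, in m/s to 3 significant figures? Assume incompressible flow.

v₂ ≈ 15.3 m/s

The volume flow rate is constant, so v₂ = (A₁/A₂)v₁ = (235/18.1)·1.18 = 15.3 m/s.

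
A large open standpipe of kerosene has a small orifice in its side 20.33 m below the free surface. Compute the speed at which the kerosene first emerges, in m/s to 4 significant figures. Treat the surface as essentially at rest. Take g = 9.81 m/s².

v = 19.97 m/s

The surface is effectively still and both ends are open, so ½v² = gh and v = √(2·9.81·20.33) = 19.97 m/s.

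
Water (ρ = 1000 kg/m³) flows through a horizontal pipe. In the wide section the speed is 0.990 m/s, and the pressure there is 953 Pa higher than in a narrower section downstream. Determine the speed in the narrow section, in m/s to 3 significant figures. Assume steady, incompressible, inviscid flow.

With h₁ = h₂, rearranging Bernoulli gives v₂ = √(v₁² + 2ΔP/ρ).
v₂ = √(0.990² + 2·953/1000) = √(0.980 + 1.91) = 1.70 m/s.

v₂ ≈ 1.70 m/s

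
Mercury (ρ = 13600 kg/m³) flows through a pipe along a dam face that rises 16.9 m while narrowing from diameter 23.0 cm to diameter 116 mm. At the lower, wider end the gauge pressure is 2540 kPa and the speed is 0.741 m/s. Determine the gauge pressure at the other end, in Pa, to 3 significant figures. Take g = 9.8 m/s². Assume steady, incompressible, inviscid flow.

234000 Pa

Continuity gives A₁v₁ = A₂v₂, so v₂ = (415 cm²)/(106 cm²) × 0.741 m/s = 2.91 m/s.
Energy conservation along the streamline gives P₂ = P₁ − ½ρ(v₂² − v₁²) − ρg(h₂ − h₁).
P₂ = 2540000 + ½·13600·(0.741² − 2.91²) − 13600·9.8·(+16.9) = 2540000 + (-54000) − (2250000) = 234000 Pa.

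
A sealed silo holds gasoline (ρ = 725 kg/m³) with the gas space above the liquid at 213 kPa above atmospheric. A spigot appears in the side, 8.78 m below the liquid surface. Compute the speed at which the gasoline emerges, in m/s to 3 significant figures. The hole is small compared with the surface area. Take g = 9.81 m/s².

v ≈ 27.6 m/s

Take point 1 at the surface (v₁ ≈ 0) and point 2 at the hole (at atmospheric pressure). Bernoulli: P₁ + ρg h = P_atm + ½ρv₂².
With P₁ − P_atm = 213000 Pa, v₂ = √(2gh + 2ΔP/ρ) = √(2·9.81·8.78 + 2·213000/725) = 27.6 m/s.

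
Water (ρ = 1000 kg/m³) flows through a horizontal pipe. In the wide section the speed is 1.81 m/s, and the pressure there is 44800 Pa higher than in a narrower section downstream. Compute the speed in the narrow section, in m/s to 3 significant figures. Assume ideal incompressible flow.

Horizontal Bernoulli: P₁ + ½ρv₁² = P₂ + ½ρv₂², so v₂² = v₁² + 2(P₁ − P₂)/ρ.
v₂ = √(1.81² + 2·44800/1000) = √(3.28 + 89.6) = 9.64 m/s.

v₂ = 9.64 m/s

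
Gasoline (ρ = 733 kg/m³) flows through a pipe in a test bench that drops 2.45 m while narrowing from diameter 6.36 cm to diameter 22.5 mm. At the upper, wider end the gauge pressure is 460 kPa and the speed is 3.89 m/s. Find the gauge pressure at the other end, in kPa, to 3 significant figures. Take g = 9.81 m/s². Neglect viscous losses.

P₂ ≈ 129 kPa

By continuity, v₂ = v₁·A₁/A₂ = 3.89·(31.8/3.98) = 31.1 m/s.
Applying Bernoulli between the two ends and solving for P₂: P₂ = P₁ + ½ρ(v₁² − v₂²) − ρgΔh.
P₂ = 460000 + ½·733·(3.89² − 31.1²) − 733·9.81·(−2.45) = 460000 + (-349000) − (-17600) = 129000 Pa.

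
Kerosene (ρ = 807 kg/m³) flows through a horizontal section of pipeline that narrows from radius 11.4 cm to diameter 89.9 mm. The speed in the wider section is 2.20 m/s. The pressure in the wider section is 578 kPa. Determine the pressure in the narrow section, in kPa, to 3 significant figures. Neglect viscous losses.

Continuity gives A₁v₁ = A₂v₂, so v₂ = (408 cm²)/(63.5 cm²) × 2.20 m/s = 14.2 m/s.
With no height change, Bernoulli's equation is P₁ + ½ρv₁² = P₂ + ½ρv₂².
P₂ = P₁ − ½ρ(v₂² − v₁²) = 578000 − ½·807·(14.2² − 2.20²) = 578000 − 78800 = 499000 Pa.

P₂ ≈ 499 kPa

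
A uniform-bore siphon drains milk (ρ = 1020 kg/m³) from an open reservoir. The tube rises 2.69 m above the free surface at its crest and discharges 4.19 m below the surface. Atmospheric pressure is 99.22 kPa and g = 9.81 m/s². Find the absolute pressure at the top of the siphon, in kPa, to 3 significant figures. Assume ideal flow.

30.4 kPa

From the surface to the outlet (both open to atmosphere, surface at rest): v = √(2g·h_out) = √(2·9.81·4.19) = 9.07 m/s.
Continuity keeps v the same throughout the tube; from surface to crest, P_atm + 0 = P_top + ½ρv² + ρg·h_top.
P_top = 99220 − ½·1020·9.07² − 1020·9.81·2.69 = 30400 Pa.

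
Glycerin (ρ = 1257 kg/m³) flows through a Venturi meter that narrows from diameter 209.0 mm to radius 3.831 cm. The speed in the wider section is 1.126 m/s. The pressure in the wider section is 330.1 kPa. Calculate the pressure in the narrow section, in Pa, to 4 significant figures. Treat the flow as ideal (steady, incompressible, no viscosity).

By continuity, v₂ = v₁·A₁/A₂ = 1.126·(343.1/46.11) = 8.378 m/s.
The pipe is horizontal, so Bernoulli reduces to P₁ + ½ρv₁² = P₂ + ½ρv₂².
P₂ = P₁ − ½ρ(v₂² − v₁²) = 330100 − ½·1257·(8.378² − 1.126²) = 330100 − 43320 = 286800 Pa.

286800 Pa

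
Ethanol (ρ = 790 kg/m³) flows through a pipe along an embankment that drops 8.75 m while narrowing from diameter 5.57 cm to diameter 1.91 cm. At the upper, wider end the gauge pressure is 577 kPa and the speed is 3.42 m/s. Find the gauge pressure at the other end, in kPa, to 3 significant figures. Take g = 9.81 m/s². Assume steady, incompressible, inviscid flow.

Mass conservation (A₁v₁ = A₂v₂) gives v₂ = 3.42 × 24.4/2.87 = 29.1 m/s.
Applying Bernoulli between the two ends and solving for P₂: P₂ = P₁ + ½ρ(v₁² − v₂²) − ρgΔh.
P₂ = 577000 + ½·790·(3.42² − 29.1²) − 790·9.81·(−8.75) = 577000 + (-330000) − (-67800) = 315000 Pa.

P₂ = 315 kPa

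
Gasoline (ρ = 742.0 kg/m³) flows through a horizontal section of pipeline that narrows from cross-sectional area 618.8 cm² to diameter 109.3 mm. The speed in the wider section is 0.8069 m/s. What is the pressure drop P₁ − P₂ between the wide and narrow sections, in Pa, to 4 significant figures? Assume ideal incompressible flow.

ΔP = 10260 Pa

Mass conservation (A₁v₁ = A₂v₂) gives v₂ = 0.8069 × 618.8/93.83 = 5.322 m/s.
Along the horizontal streamline, P + ½ρv² is constant.
P₁ − P₂ = ½·742.0·(5.322² − 0.8069²) = ½·742.0·27.67 = 10260 Pa.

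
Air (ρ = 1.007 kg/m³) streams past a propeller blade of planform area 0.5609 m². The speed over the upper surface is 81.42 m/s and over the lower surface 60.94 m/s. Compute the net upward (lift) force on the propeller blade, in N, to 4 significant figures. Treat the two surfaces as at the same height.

823.4 N

With equal heights on the two surfaces, Bernoulli gives P_lower − P_upper = ½ρ(v_upper² − v_lower²).
ΔP = ½·1.007·(81.42² − 60.94²) = 1468 Pa.
Lift = ΔP · A = 1468 × 0.5609 = 823.4 N.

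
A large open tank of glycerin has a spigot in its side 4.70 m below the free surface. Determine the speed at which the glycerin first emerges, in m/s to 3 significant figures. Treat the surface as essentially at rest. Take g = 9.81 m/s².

9.60 m/s

Torricelli's result v = √(2gh) gives v = √(2·9.81·4.70) = 9.60 m/s.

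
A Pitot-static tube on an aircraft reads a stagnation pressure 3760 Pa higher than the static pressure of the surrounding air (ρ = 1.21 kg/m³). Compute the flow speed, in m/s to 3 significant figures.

Bernoulli between the free stream and the stagnation point: ½ρv² = P_stag − P_static.
v = √(2ΔP/ρ) = √(2·3760/1.21) = 78.8 m/s.

v = 78.8 m/s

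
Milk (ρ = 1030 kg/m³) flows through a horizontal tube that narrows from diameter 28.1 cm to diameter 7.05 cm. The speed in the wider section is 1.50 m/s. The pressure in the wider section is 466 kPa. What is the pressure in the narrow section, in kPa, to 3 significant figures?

Continuity gives A₁v₁ = A₂v₂, so v₂ = (620 cm²)/(39.0 cm²) × 1.50 m/s = 23.8 m/s.
Along the horizontal streamline, P + ½ρv² is constant.
P₂ = P₁ − ½ρ(v₂² − v₁²) = 466000 − ½·1030·(23.8² − 1.50²) = 466000 − 291000 = 175000 Pa.

P₂ = 175 kPa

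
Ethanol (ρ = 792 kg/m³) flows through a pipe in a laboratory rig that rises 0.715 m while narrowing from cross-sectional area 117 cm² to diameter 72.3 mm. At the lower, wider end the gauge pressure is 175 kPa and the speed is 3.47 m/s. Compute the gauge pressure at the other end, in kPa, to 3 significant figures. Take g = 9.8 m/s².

Mass conservation (A₁v₁ = A₂v₂) gives v₂ = 3.47 × 117/41.1 = 9.89 m/s.
Energy conservation along the streamline gives P₂ = P₁ − ½ρ(v₂² − v₁²) − ρg(h₂ − h₁).
P₂ = 175000 + ½·792·(3.47² − 9.89²) − 792·9.8·(+0.715) = 175000 + (-34000) − (5550) = 135000 Pa.

P₂ ≈ 135 kPa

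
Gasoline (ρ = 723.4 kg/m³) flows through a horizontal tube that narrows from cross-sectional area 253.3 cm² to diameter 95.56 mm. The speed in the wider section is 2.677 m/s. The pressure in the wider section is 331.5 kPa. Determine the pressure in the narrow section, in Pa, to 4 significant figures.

By continuity, v₂ = v₁·A₁/A₂ = 2.677·(253.3/71.72) = 9.455 m/s.
The pipe is horizontal, so Bernoulli reduces to P₁ + ½ρv₁² = P₂ + ½ρv₂².
P₂ = P₁ − ½ρ(v₂² − v₁²) = 331500 − ½·723.4·(9.455² − 2.677²) = 331500 − 29740 = 301800 Pa.

P₂ ≈ 301800 Pa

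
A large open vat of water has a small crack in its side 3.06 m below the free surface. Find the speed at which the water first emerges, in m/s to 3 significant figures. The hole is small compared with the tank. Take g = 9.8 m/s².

Bernoulli from surface to hole (P equal, v_surface ≈ 0): v = √(2gh) = √(2×9.8×3.06) = 7.74 m/s.

v = 7.74 m/s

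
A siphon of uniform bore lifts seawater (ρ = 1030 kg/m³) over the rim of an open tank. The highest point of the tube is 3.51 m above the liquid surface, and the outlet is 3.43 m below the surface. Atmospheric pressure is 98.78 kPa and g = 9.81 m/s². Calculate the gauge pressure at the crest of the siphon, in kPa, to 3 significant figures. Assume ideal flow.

P_gauge ≈ -70.1 kPa

Bernoulli surface→outlet gives ½v² = g·h_out, so v = √(2·9.81·3.43) = 8.20 m/s.
With constant cross-section the crest speed equals v; applying Bernoulli from the surface up to the crest, P_top = P_atm − ½ρv² − ρg·h_top.
P_top = 98780 − ½·1030·8.20² − 1030·9.81·3.51 = 28700 Pa. So P_gauge = P_top − P_atm = -70100 Pa.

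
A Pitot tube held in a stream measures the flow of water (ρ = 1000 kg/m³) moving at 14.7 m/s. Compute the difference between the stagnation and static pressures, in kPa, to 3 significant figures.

At the stagnation point the flow is brought to rest, so Bernoulli gives P_stag − P_static = ½ρv².
ΔP = ½·1000·14.7² = 108000 Pa.

ΔP ≈ 108 kPa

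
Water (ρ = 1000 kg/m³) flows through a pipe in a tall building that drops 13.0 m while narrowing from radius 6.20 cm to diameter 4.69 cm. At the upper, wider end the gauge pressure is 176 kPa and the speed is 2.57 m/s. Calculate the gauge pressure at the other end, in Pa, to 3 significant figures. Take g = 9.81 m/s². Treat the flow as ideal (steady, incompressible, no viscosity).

P₂ ≈ 145000 Pa

The volume flow rate is constant, so v₂ = (A₁/A₂)v₁ = (121/17.3)·2.57 = 18.0 m/s.
Bernoulli: P₁ + ½ρv₁² + ρg h₁ = P₂ + ½ρv₂² + ρg h₂, so P₂ = P₁ + ½ρ(v₁² − v₂²) − ρg(h₂ − h₁).
P₂ = 176000 + ½·1000·(2.57² − 18.0²) − 1000·9.81·(−13.0) = 176000 + (-158000) − (-128000) = 145000 Pa.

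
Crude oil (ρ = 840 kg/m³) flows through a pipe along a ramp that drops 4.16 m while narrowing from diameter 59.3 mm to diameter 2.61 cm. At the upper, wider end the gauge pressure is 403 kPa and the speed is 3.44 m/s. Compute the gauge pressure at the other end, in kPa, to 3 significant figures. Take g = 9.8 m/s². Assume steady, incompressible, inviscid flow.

Continuity gives A₁v₁ = A₂v₂, so v₂ = (27.6 cm²)/(5.35 cm²) × 3.44 m/s = 17.8 m/s.
Bernoulli: P₁ + ½ρv₁² + ρg h₁ = P₂ + ½ρv₂² + ρg h₂, so P₂ = P₁ + ½ρ(v₁² − v₂²) − ρg(h₂ − h₁).
P₂ = 403000 + ½·840·(3.44² − 17.8²) − 840·9.8·(−4.16) = 403000 + (-127000) − (-34200) = 310000 Pa.

310 kPa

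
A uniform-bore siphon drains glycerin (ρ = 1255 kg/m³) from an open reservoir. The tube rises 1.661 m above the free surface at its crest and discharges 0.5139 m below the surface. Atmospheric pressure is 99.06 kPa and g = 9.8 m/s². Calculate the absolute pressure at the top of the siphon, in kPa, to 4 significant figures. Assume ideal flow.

P_top ≈ 72.31 kPa

Bernoulli surface→outlet gives ½v² = g·h_out, so v = √(2·9.8·0.5139) = 3.174 m/s.
The bore is uniform, so the speed at the crest is the same v. Bernoulli surface→crest: P_atm = P_top + ½ρv² + ρg·h_top.
P_top = 99060 − ½·1255·3.174² − 1255·9.8·1.661 = 72310 Pa.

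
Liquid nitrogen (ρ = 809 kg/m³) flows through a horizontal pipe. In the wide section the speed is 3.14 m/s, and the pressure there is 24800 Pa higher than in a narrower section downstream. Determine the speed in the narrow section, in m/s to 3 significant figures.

v₂ ≈ 8.44 m/s

With h₁ = h₂, rearranging Bernoulli gives v₂ = √(v₁² + 2ΔP/ρ).
v₂ = √(3.14² + 2·24800/809) = √(9.86 + 61.3) = 8.44 m/s.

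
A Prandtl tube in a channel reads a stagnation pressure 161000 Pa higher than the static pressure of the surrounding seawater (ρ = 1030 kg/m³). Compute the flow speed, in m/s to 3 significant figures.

v = 17.7 m/s

The dynamic pressure equals the rise in static pressure at the stagnation point: ΔP = ½ρv².
v = √(2ΔP/ρ) = √(2·161000/1030) = 17.7 m/s.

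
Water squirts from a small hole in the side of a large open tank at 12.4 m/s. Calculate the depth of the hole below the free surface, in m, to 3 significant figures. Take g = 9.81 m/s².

Torricelli: v = √(2gh), so h = v²/(2g).
h = 12.4²/(2·9.81) = 154/19.62 = 7.84 m.

h = 7.84 m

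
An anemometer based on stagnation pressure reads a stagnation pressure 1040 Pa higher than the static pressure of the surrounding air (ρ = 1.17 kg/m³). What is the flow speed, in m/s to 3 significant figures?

v ≈ 42.2 m/s

At the stagnation point the flow is brought to rest, so Bernoulli gives P_stag − P_static = ½ρv².
v = √(2ΔP/ρ) = √(2·1040/1.17) = 42.2 m/s.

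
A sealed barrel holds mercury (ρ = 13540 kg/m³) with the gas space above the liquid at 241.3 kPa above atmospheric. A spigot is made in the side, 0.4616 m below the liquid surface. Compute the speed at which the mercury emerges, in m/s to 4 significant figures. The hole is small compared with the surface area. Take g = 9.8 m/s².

6.685 m/s

Take point 1 at the surface (v₁ ≈ 0) and point 2 at the hole (at atmospheric pressure). Bernoulli: P₁ + ρg h = P_atm + ½ρv₂².
With P₁ − P_atm = 241300 Pa, v₂ = √(2gh + 2ΔP/ρ) = √(2·9.8·0.4616 + 2·241300/13540) = 6.685 m/s.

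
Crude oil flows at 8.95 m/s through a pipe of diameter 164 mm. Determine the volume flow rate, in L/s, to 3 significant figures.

Q = A·v = 0.0211 m² × 8.95 m/s = 0.189 m³/s.
Converting: 0.189 m³/s × 1000 = 189 L/s.

Q ≈ 189 L/s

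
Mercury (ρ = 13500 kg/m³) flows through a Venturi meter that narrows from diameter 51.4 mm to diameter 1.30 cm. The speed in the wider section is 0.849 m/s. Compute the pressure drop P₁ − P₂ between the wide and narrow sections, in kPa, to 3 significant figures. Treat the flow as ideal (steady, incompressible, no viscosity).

ΔP ≈ 1180 kPa

Continuity gives A₁v₁ = A₂v₂, so v₂ = (20.7 cm²)/(1.33 cm²) × 0.849 m/s = 13.3 m/s.
Along the horizontal streamline, P + ½ρv² is constant.
P₁ − P₂ = ½·13500·(13.3² − 0.849²) = ½·13500·175 = 1180000 Pa.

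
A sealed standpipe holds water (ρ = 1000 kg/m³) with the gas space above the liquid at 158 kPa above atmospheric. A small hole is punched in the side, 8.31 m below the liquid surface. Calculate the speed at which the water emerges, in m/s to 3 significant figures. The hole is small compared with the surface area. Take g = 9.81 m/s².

v ≈ 21.9 m/s

Take point 1 at the surface (v₁ ≈ 0) and point 2 at the hole (at atmospheric pressure). Bernoulli: P₁ + ρg h = P_atm + ½ρv₂².
With P₁ − P_atm = 158000 Pa, v₂ = √(2gh + 2ΔP/ρ) = √(2·9.81·8.31 + 2·158000/1000) = 21.9 m/s.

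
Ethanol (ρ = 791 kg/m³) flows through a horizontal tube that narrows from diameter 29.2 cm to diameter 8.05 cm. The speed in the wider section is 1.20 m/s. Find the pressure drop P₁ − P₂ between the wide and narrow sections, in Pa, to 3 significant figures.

Mass conservation (A₁v₁ = A₂v₂) gives v₂ = 1.20 × 670/50.9 = 15.8 m/s.
The pipe is horizontal, so Bernoulli reduces to P₁ + ½ρv₁² = P₂ + ½ρv₂².
P₁ − P₂ = ½·791·(15.8² − 1.20²) = ½·791·248 = 98000 Pa.

ΔP ≈ 98000 Pa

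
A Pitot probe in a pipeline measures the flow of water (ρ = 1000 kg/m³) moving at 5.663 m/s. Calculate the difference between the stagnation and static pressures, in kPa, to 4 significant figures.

ΔP = 16.03 kPa

The dynamic pressure equals the rise in static pressure at the stagnation point: ΔP = ½ρv².
ΔP = ½·1000·5.663² = 16030 Pa.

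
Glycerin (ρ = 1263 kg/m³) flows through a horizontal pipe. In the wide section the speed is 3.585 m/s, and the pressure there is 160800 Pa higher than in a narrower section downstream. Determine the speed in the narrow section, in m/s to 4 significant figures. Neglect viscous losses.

16.35 m/s

Horizontal Bernoulli: P₁ + ½ρv₁² = P₂ + ½ρv₂², so v₂² = v₁² + 2(P₁ − P₂)/ρ.
v₂ = √(3.585² + 2·160800/1263) = √(12.85 + 254.6) = 16.35 m/s.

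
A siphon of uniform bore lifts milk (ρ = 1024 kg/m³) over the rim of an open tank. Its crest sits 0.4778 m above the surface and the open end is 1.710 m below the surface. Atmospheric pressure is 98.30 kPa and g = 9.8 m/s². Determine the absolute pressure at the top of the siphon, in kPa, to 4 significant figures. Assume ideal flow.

P_top = 76.34 kPa

From the surface to the outlet (both open to atmosphere, surface at rest): v = √(2g·h_out) = √(2·9.8·1.710) = 5.789 m/s.
Continuity keeps v the same throughout the tube; from surface to crest, P_atm + 0 = P_top + ½ρv² + ρg·h_top.
P_top = 98300 − ½·1024·5.789² − 1024·9.8·0.4778 = 76340 Pa.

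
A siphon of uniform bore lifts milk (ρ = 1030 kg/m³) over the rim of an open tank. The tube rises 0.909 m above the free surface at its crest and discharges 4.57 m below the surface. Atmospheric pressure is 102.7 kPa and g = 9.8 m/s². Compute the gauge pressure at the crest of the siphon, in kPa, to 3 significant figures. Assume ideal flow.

The outlet speed comes from Torricelli: v = √(2g·4.57) = 9.46 m/s.
The bore is uniform, so the speed at the crest is the same v. Bernoulli surface→crest: P_atm = P_top + ½ρv² + ρg·h_top.
P_top = 102700 − ½·1030·9.46² − 1030·9.8·0.909 = 47400 Pa. So P_gauge = P_top − P_atm = -55300 Pa.

P_gauge ≈ -55.3 kPa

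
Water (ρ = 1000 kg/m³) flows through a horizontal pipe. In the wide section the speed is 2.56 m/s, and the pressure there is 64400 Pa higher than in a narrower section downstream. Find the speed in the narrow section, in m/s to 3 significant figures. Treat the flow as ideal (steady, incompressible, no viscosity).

Horizontal Bernoulli: P₁ + ½ρv₁² = P₂ + ½ρv₂², so v₂² = v₁² + 2(P₁ − P₂)/ρ.
v₂ = √(2.56² + 2·64400/1000) = √(6.55 + 129) = 11.6 m/s.

v₂ ≈ 11.6 m/s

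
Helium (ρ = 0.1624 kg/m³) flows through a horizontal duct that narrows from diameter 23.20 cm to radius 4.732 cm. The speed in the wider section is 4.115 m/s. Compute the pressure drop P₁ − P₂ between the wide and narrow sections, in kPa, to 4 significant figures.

ΔP ≈ 0.04828 kPa

Continuity gives A₁v₁ = A₂v₂, so v₂ = (422.7 cm²)/(70.35 cm²) × 4.115 m/s = 24.73 m/s.
Bernoulli (h₁ = h₂): P₁ − P₂ = ½ρ(v₂² − v₁²).
P₁ − P₂ = ½·0.1624·(24.73² − 4.115²) = ½·0.1624·594.6 = 48.28 Pa.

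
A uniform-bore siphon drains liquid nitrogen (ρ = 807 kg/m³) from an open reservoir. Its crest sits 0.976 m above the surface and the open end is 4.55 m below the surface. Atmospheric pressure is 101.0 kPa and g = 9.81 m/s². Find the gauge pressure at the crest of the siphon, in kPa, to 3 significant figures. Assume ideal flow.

-43.7 kPa

The outlet speed comes from Torricelli: v = √(2g·4.55) = 9.45 m/s.
Continuity keeps v the same throughout the tube; from surface to crest, P_atm + 0 = P_top + ½ρv² + ρg·h_top.
P_top = 101000 − ½·807·9.45² − 807·9.81·0.976 = 57300 Pa. So P_gauge = P_top − P_atm = -43700 Pa.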